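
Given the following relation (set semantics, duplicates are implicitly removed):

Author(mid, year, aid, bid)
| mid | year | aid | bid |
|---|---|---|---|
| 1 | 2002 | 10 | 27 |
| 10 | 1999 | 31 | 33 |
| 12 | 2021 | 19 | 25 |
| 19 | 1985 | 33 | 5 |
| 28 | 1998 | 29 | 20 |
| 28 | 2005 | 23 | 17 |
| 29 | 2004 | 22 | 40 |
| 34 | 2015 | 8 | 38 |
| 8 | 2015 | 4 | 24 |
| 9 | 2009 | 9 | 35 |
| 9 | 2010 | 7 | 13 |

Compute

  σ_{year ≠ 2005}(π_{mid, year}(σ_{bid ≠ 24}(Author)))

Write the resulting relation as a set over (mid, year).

σ[bid ≠ 24]: keep tuples satisfying bid ≠ 24 → {(1, 2002, 10, 27), (10, 1999, 31, 33), (12, 2021, 19, 25), (19, 1985, 33, 5), (28, 1998, 29, 20), (28, 2005, 23, 17), (29, 2004, 22, 40), (34, 2015, 8, 38), (9, 2009, 9, 35), (9, 2010, 7, 13)}
Projecting to mid, year: {(1, 2002), (10, 1999), (12, 2021), (19, 1985), (28, 1998), (28, 2005), (29, 2004), (34, 2015), (9, 2009), (9, 2010)}
σ[year ≠ 2005]: keep tuples satisfying year ≠ 2005 → {(1, 2002), (10, 1999), (12, 2021), (19, 1985), (28, 1998), (29, 2004), (34, 2015), (9, 2009), (9, 2010)}

{(1, 2002), (10, 1999), (12, 2021), (19, 1985), (28, 1998), (29, 2004), (34, 2015), (9, 2009), (9, 2010)}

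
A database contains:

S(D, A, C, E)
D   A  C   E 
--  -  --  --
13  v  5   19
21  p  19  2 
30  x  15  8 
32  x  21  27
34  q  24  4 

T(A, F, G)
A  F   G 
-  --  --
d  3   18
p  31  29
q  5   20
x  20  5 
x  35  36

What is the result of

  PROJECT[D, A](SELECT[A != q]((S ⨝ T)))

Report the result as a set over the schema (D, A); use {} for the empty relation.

{(21, p), (30, x), (32, x)}

S ⋈ T (natural join on A): {(21, p, 19, 2, 31, 29), (30, x, 15, 8, 20, 5), (30, x, 15, 8, 35, 36), (32, x, 21, 27, 20, 5), (32, x, 21, 27, 35, 36), (34, q, 24, 4, 5, 20)}
σ[A != q]: keep tuples satisfying A != q → {(21, p, 19, 2, 31, 29), (30, x, 15, 8, 20, 5), (30, x, 15, 8, 35, 36), (32, x, 21, 27, 20, 5), (32, x, 21, 27, 35, 36)}
Projecting to D, A (2 duplicate(s) eliminated): {(21, p), (30, x), (32, x)}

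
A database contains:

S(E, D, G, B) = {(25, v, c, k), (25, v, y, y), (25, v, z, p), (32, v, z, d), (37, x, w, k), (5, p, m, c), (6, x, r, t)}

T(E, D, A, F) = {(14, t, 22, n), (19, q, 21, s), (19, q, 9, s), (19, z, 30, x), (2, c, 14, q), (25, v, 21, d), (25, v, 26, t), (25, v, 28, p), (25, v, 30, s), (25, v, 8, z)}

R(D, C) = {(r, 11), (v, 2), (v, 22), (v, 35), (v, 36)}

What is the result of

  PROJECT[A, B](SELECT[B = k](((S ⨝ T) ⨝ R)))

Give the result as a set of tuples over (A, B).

{(21, k), (26, k), (28, k), (30, k), (8, k)}

Joining S and T on E, D yields {(25, v, c, k, 21, d), (25, v, c, k, 26, t), (25, v, c, k, 28, p), (25, v, c, k, 30, s), (25, v, c, k, 8, z), (25, v, y, y, 21, d), (25, v, y, y, 26, t), (25, v, y, y, 28, p), (25, v, y, y, 30, s), (25, v, y, y, 8, z), (25, v, z, p, 21, d), (25, v, z, p, 26, t), (25, v, z, p, 28, p), (25, v, z, p, 30, s), (25, v, z, p, 8, z)}.
Joining (S ⨝ T) and R on D yields {(25, v, c, k, 21, d, 2), (25, v, c, k, 21, d, 22), (25, v, c, k, 21, d, 35), (25, v, c, k, 21, d, 36), (25, v, c, k, 26, t, 2), (25, v, c, k, 26, t, 22), (25, v, c, k, 26, t, 35), (25, v, c, k, 26, t, 36), (25, v, c, k, 28, p, 2), (25, v, c, k, 28, p, 22), (25, v, c, k, 28, p, 35), (25, v, c, k, 28, p, 36), (25, v, c, k, 30, s, 2), (25, v, c, k, 30, s, 22), (25, v, c, k, 30, s, 35), (25, v, c, k, 30, s, 36), (25, v, c, k, 8, z, 2), (25, v, c, k, 8, z, 22), (25, v, c, k, 8, z, 35), (25, v, c, k, 8, z, 36), (25, v, y, y, 21, d, 2), (25, v, y, y, 21, d, 22), (25, v, y, y, 21, d, 35), (25, v, y, y, 21, d, 36), (25, v, y, y, 26, t, 2), (25, v, y, y, 26, t, 22), (25, v, y, y, 26, t, 35), (25, v, y, y, 26, t, 36), (25, v, y, y, 28, p, 2), (25, v, y, y, 28, p, 22), (25, v, y, y, 28, p, 35), (25, v, y, y, 28, p, 36), (25, v, y, y, 30, s, 2), (25, v, y, y, 30, s, 22), (25, v, y, y, 30, s, 35), (25, v, y, y, 30, s, 36), (25, v, y, y, 8, z, 2), (25, v, y, y, 8, z, 22), (25, v, y, y, 8, z, 35), (25, v, y, y, 8, z, 36), (25, v, z, p, 21, d, 2), (25, v, z, p, 21, d, 22), (25, v, z, p, 21, d, 35), (25, v, z, p, 21, d, 36), (25, v, z, p, 26, t, 2), (25, v, z, p, 26, t, 22), (25, v, z, p, 26, t, 35), (25, v, z, p, 26, t, 36), (25, v, z, p, 28, p, 2), (25, v, z, p, 28, p, 22), (25, v, z, p, 28, p, 35), (25, v, z, p, 28, p, 36), (25, v, z, p, 30, s, 2), (25, v, z, p, 30, s, 22), (25, v, z, p, 30, s, 35), (25, v, z, p, 30, s, 36), (25, v, z, p, 8, z, 2), (25, v, z, p, 8, z, 22), (25, v, z, p, 8, z, 35), (25, v, z, p, 8, z, 36)}.
Apply σ_{B = k}; surviving tuples: {(25, v, c, k, 21, d, 2), (25, v, c, k, 21, d, 22), (25, v, c, k, 21, d, 35), (25, v, c, k, 21, d, 36), (25, v, c, k, 26, t, 2), (25, v, c, k, 26, t, 22), (25, v, c, k, 26, t, 35), (25, v, c, k, 26, t, 36), (25, v, c, k, 28, p, 2), (25, v, c, k, 28, p, 22), (25, v, c, k, 28, p, 35), (25, v, c, k, 28, p, 36), (25, v, c, k, 30, s, 2), (25, v, c, k, 30, s, 22), (25, v, c, k, 30, s, 35), (25, v, c, k, 30, s, 36), (25, v, c, k, 8, z, 2), (25, v, c, k, 8, z, 22), (25, v, c, k, 8, z, 35), (25, v, c, k, 8, z, 36)}
Projecting to A, B (15 duplicate(s) eliminated): {(21, k), (26, k), (28, k), (30, k), (8, k)}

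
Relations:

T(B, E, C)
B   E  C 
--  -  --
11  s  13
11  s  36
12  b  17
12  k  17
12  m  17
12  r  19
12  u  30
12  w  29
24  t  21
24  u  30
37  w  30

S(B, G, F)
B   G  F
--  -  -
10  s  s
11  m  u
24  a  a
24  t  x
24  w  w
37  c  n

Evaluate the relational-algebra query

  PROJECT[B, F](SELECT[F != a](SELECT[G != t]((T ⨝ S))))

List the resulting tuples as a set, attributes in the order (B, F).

{(11, u), (24, w), (37, n)}

Natural join on B: {(11, s, 13, m, u), (11, s, 36, m, u), (24, t, 21, a, a), (24, t, 21, t, x), (24, t, 21, w, w), (24, u, 30, a, a), (24, u, 30, t, x), (24, u, 30, w, w), (37, w, 30, c, n)}
Selection G != t: {(11, s, 13, m, u), (11, s, 36, m, u), (24, t, 21, a, a), (24, t, 21, w, w), (24, u, 30, a, a), (24, u, 30, w, w), (37, w, 30, c, n)}
Selection F != a: {(11, s, 13, m, u), (11, s, 36, m, u), (24, t, 21, w, w), (24, u, 30, w, w), (37, w, 30, c, n)}
Projecting to B, F (2 duplicate(s) eliminated): {(11, u), (24, w), (37, n)}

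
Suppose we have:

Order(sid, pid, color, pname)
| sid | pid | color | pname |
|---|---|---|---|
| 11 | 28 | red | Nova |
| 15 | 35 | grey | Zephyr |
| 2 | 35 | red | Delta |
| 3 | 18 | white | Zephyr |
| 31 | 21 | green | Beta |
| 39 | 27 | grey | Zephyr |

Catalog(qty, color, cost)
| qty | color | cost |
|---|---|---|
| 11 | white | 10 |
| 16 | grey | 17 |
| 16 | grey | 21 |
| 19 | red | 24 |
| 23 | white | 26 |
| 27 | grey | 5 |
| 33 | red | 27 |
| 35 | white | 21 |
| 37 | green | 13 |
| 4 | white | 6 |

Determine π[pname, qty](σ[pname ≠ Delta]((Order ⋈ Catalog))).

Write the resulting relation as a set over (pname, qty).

Natural join on color: {(11, 28, red, Nova, 19, 24), (11, 28, red, Nova, 33, 27), (15, 35, grey, Zephyr, 16, 17), (15, 35, grey, Zephyr, 16, 21), (15, 35, grey, Zephyr, 27, 5), (2, 35, red, Delta, 19, 24), (2, 35, red, Delta, 33, 27), (3, 18, white, Zephyr, 11, 10), (3, 18, white, Zephyr, 23, 26), (3, 18, white, Zephyr, 35, 21), (3, 18, white, Zephyr, 4, 6), (31, 21, green, Beta, 37, 13), (39, 27, grey, Zephyr, 16, 17), (39, 27, grey, Zephyr, 16, 21), (39, 27, grey, Zephyr, 27, 5)}
Apply σ_{pname ≠ Delta}; surviving tuples: {(11, 28, red, Nova, 19, 24), (11, 28, red, Nova, 33, 27), (15, 35, grey, Zephyr, 16, 17), (15, 35, grey, Zephyr, 16, 21), (15, 35, grey, Zephyr, 27, 5), (3, 18, white, Zephyr, 11, 10), (3, 18, white, Zephyr, 23, 26), (3, 18, white, Zephyr, 35, 21), (3, 18, white, Zephyr, 4, 6), (31, 21, green, Beta, 37, 13), (39, 27, grey, Zephyr, 16, 17), (39, 27, grey, Zephyr, 16, 21), (39, 27, grey, Zephyr, 27, 5)}
Keep only column(s) pname, qty (4 duplicate(s) eliminated): {(Beta, 37), (Nova, 19), (Nova, 33), (Zephyr, 11), (Zephyr, 16), (Zephyr, 23), (Zephyr, 27), (Zephyr, 35), (Zephyr, 4)}

{(Beta, 37), (Nova, 19), (Nova, 33), (Zephyr, 11), (Zephyr, 16), (Zephyr, 23), (Zephyr, 27), (Zephyr, 35), (Zephyr, 4)}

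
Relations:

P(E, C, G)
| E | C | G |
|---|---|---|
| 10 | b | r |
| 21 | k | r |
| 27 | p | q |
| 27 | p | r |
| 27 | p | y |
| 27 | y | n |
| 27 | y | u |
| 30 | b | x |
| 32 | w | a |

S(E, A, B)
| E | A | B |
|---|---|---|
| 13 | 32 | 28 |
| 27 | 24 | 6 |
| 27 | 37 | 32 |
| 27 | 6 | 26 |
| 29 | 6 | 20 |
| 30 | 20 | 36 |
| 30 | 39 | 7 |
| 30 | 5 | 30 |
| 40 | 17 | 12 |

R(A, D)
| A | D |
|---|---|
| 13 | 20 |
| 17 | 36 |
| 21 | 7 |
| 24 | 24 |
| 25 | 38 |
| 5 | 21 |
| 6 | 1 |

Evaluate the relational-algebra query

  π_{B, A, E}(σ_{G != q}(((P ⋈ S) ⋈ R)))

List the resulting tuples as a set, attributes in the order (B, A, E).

{(26, 6, 27), (30, 5, 30), (6, 24, 27)}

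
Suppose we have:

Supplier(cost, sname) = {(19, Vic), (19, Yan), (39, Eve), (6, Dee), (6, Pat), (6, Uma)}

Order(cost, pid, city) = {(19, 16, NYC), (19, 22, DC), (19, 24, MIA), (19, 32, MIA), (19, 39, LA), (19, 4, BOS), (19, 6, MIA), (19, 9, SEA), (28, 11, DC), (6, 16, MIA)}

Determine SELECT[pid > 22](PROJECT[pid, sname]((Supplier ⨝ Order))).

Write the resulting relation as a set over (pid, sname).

Joining Supplier and Order on cost yields {(19, Vic, 16, NYC), (19, Vic, 22, DC), (19, Vic, 24, MIA), (19, Vic, 32, MIA), (19, Vic, 39, LA), (19, Vic, 4, BOS), (19, Vic, 6, MIA), (19, Vic, 9, SEA), (19, Yan, 16, NYC), (19, Yan, 22, DC), (19, Yan, 24, MIA), (19, Yan, 32, MIA), (19, Yan, 39, LA), (19, Yan, 4, BOS), (19, Yan, 6, MIA), (19, Yan, 9, SEA), (6, Dee, 16, MIA), (6, Pat, 16, MIA), (6, Uma, 16, MIA)}.
π_{pid, sname} gives {(16, Dee), (16, Pat), (16, Uma), (16, Vic), (16, Yan), (22, Vic), (22, Yan), (24, Vic), (24, Yan), (32, Vic), (32, Yan), (39, Vic), (39, Yan), (4, Vic), (4, Yan), (6, Vic), (6, Yan), (9, Vic), (9, Yan)}.
Apply σ_{pid > 22}; surviving tuples: {(24, Vic), (24, Yan), (32, Vic), (32, Yan), (39, Vic), (39, Yan)}

{(24, Vic), (24, Yan), (32, Vic), (32, Yan), (39, Vic), (39, Yan)}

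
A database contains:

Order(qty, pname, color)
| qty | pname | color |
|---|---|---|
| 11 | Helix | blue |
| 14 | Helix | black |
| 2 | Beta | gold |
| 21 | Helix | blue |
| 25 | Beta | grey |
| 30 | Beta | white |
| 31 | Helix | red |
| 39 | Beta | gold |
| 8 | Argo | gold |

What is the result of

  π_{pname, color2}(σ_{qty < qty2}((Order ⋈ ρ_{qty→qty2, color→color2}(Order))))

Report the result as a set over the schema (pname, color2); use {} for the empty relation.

ρ[qty→qty2, color→color2]: schema becomes (qty2, pname, color2); tuples unchanged.
Joining Order and ρ_{qty→qty2, color→color2}(Order) on pname yields {(11, Helix, blue, 11, blue), (11, Helix, blue, 14, black), (11, Helix, blue, 21, blue), (11, Helix, blue, 31, red), (14, Helix, black, 11, blue), (14, Helix, black, 14, black), (14, Helix, black, 21, blue), (14, Helix, black, 31, red), (2, Beta, gold, 2, gold), (2, Beta, gold, 25, grey), (2, Beta, gold, 30, white), (2, Beta, gold, 39, gold), (21, Helix, blue, 11, blue), (21, Helix, blue, 14, black), (21, Helix, blue, 21, blue), (21, Helix, blue, 31, red), (25, Beta, grey, 2, gold), (25, Beta, grey, 25, grey), (25, Beta, grey, 30, white), (25, Beta, grey, 39, gold), (30, Beta, white, 2, gold), (30, Beta, white, 25, grey), (30, Beta, white, 30, white), (30, Beta, white, 39, gold), (31, Helix, red, 11, blue), (31, Helix, red, 14, black), (31, Helix, red, 21, blue), (31, Helix, red, 31, red), (39, Beta, gold, 2, gold), (39, Beta, gold, 25, grey), (39, Beta, gold, 30, white), (39, Beta, gold, 39, gold), (8, Argo, gold, 8, gold)}.
σ[qty < qty2]: keep tuples satisfying qty < qty2 → {(11, Helix, blue, 14, black), (11, Helix, blue, 21, blue), (11, Helix, blue, 31, red), (14, Helix, black, 21, blue), (14, Helix, black, 31, red), (2, Beta, gold, 25, grey), (2, Beta, gold, 30, white), (2, Beta, gold, 39, gold), (21, Helix, blue, 31, red), (25, Beta, grey, 30, white), (25, Beta, grey, 39, gold), (30, Beta, white, 39, gold)}
Projecting to pname, color2 (6 duplicate(s) eliminated): {(Beta, gold), (Beta, grey), (Beta, white), (Helix, black), (Helix, blue), (Helix, red)}

{(Beta, gold), (Beta, grey), (Beta, white), (Helix, black), (Helix, blue), (Helix, red)}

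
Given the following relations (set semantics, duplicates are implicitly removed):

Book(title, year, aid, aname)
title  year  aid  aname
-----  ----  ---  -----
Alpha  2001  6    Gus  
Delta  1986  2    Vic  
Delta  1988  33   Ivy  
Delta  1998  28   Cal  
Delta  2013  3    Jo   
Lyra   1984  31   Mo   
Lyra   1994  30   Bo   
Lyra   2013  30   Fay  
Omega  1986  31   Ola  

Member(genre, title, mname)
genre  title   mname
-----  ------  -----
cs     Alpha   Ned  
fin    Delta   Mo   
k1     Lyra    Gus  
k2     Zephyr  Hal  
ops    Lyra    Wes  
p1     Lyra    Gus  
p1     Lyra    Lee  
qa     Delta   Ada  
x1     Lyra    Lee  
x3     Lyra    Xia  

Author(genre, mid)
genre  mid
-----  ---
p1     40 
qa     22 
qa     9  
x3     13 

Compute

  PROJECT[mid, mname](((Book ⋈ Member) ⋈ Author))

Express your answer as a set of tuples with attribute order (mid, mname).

{(13, Xia), (22, Ada), (40, Gus), (40, Lee), (9, Ada)}

Natural join on title: {(Alpha, 2001, 6, Gus, cs, Ned), (Delta, 1986, 2, Vic, fin, Mo), (Delta, 1986, 2, Vic, qa, Ada), (Delta, 1988, 33, Ivy, fin, Mo), (Delta, 1988, 33, Ivy, qa, Ada), (Delta, 1998, 28, Cal, fin, Mo), (Delta, 1998, 28, Cal, qa, Ada), (Delta, 2013, 3, Jo, fin, Mo), (Delta, 2013, 3, Jo, qa, Ada), (Lyra, 1984, 31, Mo, k1, Gus), (Lyra, 1984, 31, Mo, ops, Wes), (Lyra, 1984, 31, Mo, p1, Gus), (Lyra, 1984, 31, Mo, p1, Lee), (Lyra, 1984, 31, Mo, x1, Lee), (Lyra, 1984, 31, Mo, x3, Xia), (Lyra, 1994, 30, Bo, k1, Gus), (Lyra, 1994, 30, Bo, ops, Wes), (Lyra, 1994, 30, Bo, p1, Gus), (Lyra, 1994, 30, Bo, p1, Lee), (Lyra, 1994, 30, Bo, x1, Lee), (Lyra, 1994, 30, Bo, x3, Xia), (Lyra, 2013, 30, Fay, k1, Gus), (Lyra, 2013, 30, Fay, ops, Wes), (Lyra, 2013, 30, Fay, p1, Gus), (Lyra, 2013, 30, Fay, p1, Lee), (Lyra, 2013, 30, Fay, x1, Lee), (Lyra, 2013, 30, Fay, x3, Xia)}
Natural join on genre: {(Delta, 1986, 2, Vic, qa, Ada, 22), (Delta, 1986, 2, Vic, qa, Ada, 9), (Delta, 1988, 33, Ivy, qa, Ada, 22), (Delta, 1988, 33, Ivy, qa, Ada, 9), (Delta, 1998, 28, Cal, qa, Ada, 22), (Delta, 1998, 28, Cal, qa, Ada, 9), (Delta, 2013, 3, Jo, qa, Ada, 22), (Delta, 2013, 3, Jo, qa, Ada, 9), (Lyra, 1984, 31, Mo, p1, Gus, 40), (Lyra, 1984, 31, Mo, p1, Lee, 40), (Lyra, 1984, 31, Mo, x3, Xia, 13), (Lyra, 1994, 30, Bo, p1, Gus, 40), (Lyra, 1994, 30, Bo, p1, Lee, 40), (Lyra, 1994, 30, Bo, x3, Xia, 13), (Lyra, 2013, 30, Fay, p1, Gus, 40), (Lyra, 2013, 30, Fay, p1, Lee, 40), (Lyra, 2013, 30, Fay, x3, Xia, 13)}
π_{mid, mname} gives {(13, Xia), (22, Ada), (40, Gus), (40, Lee), (9, Ada)} (12 duplicate(s) eliminated).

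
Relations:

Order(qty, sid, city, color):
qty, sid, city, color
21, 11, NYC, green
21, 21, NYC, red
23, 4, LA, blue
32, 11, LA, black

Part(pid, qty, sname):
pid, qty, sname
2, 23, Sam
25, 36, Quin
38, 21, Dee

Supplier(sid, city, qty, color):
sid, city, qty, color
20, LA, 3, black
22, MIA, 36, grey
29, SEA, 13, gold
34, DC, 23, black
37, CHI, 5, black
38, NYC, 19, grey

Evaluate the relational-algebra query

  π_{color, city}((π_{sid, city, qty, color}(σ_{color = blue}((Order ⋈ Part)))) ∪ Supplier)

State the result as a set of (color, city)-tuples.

Order ⋈ Part (natural join on qty): {(21, 11, NYC, green, 38, Dee), (21, 21, NYC, red, 38, Dee), (23, 4, LA, blue, 2, Sam)}
σ[color = blue]: keep tuples satisfying color = blue → {(23, 4, LA, blue, 2, Sam)}
Projecting to sid, city, qty, color: {(4, LA, 23, blue)}
Union: {(4, LA, 23, blue)} with {(20, LA, 3, black), (22, MIA, 36, grey), (29, SEA, 13, gold), (34, DC, 23, black), (37, CHI, 5, black), (38, NYC, 19, grey)} → {(20, LA, 3, black), (22, MIA, 36, grey), (29, SEA, 13, gold), (34, DC, 23, black), (37, CHI, 5, black), (38, NYC, 19, grey), (4, LA, 23, blue)}
Projecting to color, city: {(black, CHI), (black, DC), (black, LA), (blue, LA), (gold, SEA), (grey, MIA), (grey, NYC)}

{(black, CHI), (black, DC), (black, LA), (blue, LA), (gold, SEA), (grey, MIA), (grey, NYC)}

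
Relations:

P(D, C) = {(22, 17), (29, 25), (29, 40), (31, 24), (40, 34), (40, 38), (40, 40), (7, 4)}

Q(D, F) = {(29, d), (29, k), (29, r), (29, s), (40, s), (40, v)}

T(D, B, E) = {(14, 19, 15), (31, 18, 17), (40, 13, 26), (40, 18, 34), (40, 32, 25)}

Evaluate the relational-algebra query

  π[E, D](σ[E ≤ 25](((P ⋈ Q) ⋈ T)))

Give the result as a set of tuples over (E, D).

Natural join on D: {(29, 25, d), (29, 25, k), (29, 25, r), (29, 25, s), (29, 40, d), (29, 40, k), (29, 40, r), (29, 40, s), (40, 34, s), (40, 34, v), (40, 38, s), (40, 38, v), (40, 40, s), (40, 40, v)}
Natural join on D: {(40, 34, s, 13, 26), (40, 34, s, 18, 34), (40, 34, s, 32, 25), (40, 34, v, 13, 26), (40, 34, v, 18, 34), (40, 34, v, 32, 25), (40, 38, s, 13, 26), (40, 38, s, 18, 34), (40, 38, s, 32, 25), (40, 38, v, 13, 26), (40, 38, v, 18, 34), (40, 38, v, 32, 25), (40, 40, s, 13, 26), (40, 40, s, 18, 34), (40, 40, s, 32, 25), (40, 40, v, 13, 26), (40, 40, v, 18, 34), (40, 40, v, 32, 25)}
Filtering on E ≤ 25 leaves {(40, 34, s, 32, 25), (40, 34, v, 32, 25), (40, 38, s, 32, 25), (40, 38, v, 32, 25), (40, 40, s, 32, 25), (40, 40, v, 32, 25)}.
π_{E, D} gives {(25, 40)} (5 duplicate(s) eliminated).

{(25, 40)}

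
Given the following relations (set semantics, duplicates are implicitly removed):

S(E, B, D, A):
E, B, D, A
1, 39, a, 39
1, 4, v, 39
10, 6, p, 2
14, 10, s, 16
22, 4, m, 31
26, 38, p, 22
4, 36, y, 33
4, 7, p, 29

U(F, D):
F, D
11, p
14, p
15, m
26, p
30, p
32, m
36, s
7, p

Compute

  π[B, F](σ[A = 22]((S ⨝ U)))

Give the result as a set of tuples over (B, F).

{(38, 11), (38, 14), (38, 26), (38, 30), (38, 7)}

Joining S and U on D yields {(10, 6, p, 2, 11), (10, 6, p, 2, 14), (10, 6, p, 2, 26), (10, 6, p, 2, 30), (10, 6, p, 2, 7), (14, 10, s, 16, 36), (22, 4, m, 31, 15), (22, 4, m, 31, 32), (26, 38, p, 22, 11), (26, 38, p, 22, 14), (26, 38, p, 22, 26), (26, 38, p, 22, 30), (26, 38, p, 22, 7), (4, 7, p, 29, 11), (4, 7, p, 29, 14), (4, 7, p, 29, 26), (4, 7, p, 29, 30), (4, 7, p, 29, 7)}.
Selection A = 22: {(26, 38, p, 22, 11), (26, 38, p, 22, 14), (26, 38, p, 22, 26), (26, 38, p, 22, 30), (26, 38, p, 22, 7)}
π_{B, F} gives {(38, 11), (38, 14), (38, 26), (38, 30), (38, 7)}.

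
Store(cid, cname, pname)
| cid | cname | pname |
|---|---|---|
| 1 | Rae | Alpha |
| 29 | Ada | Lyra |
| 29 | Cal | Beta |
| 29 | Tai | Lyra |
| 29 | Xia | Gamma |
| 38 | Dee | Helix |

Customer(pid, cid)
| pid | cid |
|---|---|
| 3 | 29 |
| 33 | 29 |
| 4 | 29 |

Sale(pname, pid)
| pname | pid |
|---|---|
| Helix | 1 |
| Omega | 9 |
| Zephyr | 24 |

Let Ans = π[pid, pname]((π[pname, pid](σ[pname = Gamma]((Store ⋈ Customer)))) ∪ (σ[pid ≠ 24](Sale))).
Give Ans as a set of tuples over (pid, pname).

{(1, Helix), (3, Gamma), (33, Gamma), (4, Gamma), (9, Omega)}

Joining Store and Customer on cid yields {(29, Ada, Lyra, 3), (29, Ada, Lyra, 33), (29, Ada, Lyra, 4), (29, Cal, Beta, 3), (29, Cal, Beta, 33), (29, Cal, Beta, 4), (29, Tai, Lyra, 3), (29, Tai, Lyra, 33), (29, Tai, Lyra, 4), (29, Xia, Gamma, 3), (29, Xia, Gamma, 33), (29, Xia, Gamma, 4)}.
Selection pname = Gamma: {(29, Xia, Gamma, 3), (29, Xia, Gamma, 33), (29, Xia, Gamma, 4)}
π[pname, pid]: project onto (pname, pid) → {(Gamma, 3), (Gamma, 33), (Gamma, 4)}
Selection pid ≠ 24: {(Helix, 1), (Omega, 9)}
Union: {(Gamma, 3), (Gamma, 33), (Gamma, 4)} with {(Helix, 1), (Omega, 9)} → {(Gamma, 3), (Gamma, 33), (Gamma, 4), (Helix, 1), (Omega, 9)}
π[pid, pname]: project onto (pid, pname) → {(1, Helix), (3, Gamma), (33, Gamma), (4, Gamma), (9, Omega)}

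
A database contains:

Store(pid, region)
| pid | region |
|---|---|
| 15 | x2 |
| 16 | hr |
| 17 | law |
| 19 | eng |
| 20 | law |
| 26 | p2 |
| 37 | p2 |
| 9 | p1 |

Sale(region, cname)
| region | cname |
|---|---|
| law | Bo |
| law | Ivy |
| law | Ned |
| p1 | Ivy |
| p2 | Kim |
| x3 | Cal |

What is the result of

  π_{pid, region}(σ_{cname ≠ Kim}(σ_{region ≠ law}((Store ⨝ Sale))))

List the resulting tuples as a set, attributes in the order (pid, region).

{(9, p1)}

Natural join on region: {(17, law, Bo), (17, law, Ivy), (17, law, Ned), (20, law, Bo), (20, law, Ivy), (20, law, Ned), (26, p2, Kim), (37, p2, Kim), (9, p1, Ivy)}
σ[region ≠ law]: keep tuples satisfying region ≠ law → {(26, p2, Kim), (37, p2, Kim), (9, p1, Ivy)}
σ[cname ≠ Kim]: keep tuples satisfying cname ≠ Kim → {(9, p1, Ivy)}
π[pid, region]: project onto (pid, region) → {(9, p1)}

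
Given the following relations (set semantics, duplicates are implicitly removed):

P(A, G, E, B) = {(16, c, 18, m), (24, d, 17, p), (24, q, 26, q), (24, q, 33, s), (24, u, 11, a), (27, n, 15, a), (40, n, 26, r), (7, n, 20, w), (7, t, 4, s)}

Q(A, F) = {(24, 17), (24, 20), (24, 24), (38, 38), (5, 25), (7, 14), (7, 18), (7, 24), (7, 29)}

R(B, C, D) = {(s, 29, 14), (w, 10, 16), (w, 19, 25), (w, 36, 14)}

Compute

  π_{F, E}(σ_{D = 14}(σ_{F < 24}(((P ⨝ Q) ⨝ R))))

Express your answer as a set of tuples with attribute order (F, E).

Joining P and Q on A yields {(24, d, 17, p, 17), (24, d, 17, p, 20), (24, d, 17, p, 24), (24, q, 26, q, 17), (24, q, 26, q, 20), (24, q, 26, q, 24), (24, q, 33, s, 17), (24, q, 33, s, 20), (24, q, 33, s, 24), (24, u, 11, a, 17), (24, u, 11, a, 20), (24, u, 11, a, 24), (7, n, 20, w, 14), (7, n, 20, w, 18), (7, n, 20, w, 24), (7, n, 20, w, 29), (7, t, 4, s, 14), (7, t, 4, s, 18), (7, t, 4, s, 24), (7, t, 4, s, 29)}.
Joining (P ⨝ Q) and R on B yields {(24, q, 33, s, 17, 29, 14), (24, q, 33, s, 20, 29, 14), (24, q, 33, s, 24, 29, 14), (7, n, 20, w, 14, 10, 16), (7, n, 20, w, 14, 19, 25), (7, n, 20, w, 14, 36, 14), (7, n, 20, w, 18, 10, 16), (7, n, 20, w, 18, 19, 25), (7, n, 20, w, 18, 36, 14), (7, n, 20, w, 24, 10, 16), (7, n, 20, w, 24, 19, 25), (7, n, 20, w, 24, 36, 14), (7, n, 20, w, 29, 10, 16), (7, n, 20, w, 29, 19, 25), (7, n, 20, w, 29, 36, 14), (7, t, 4, s, 14, 29, 14), (7, t, 4, s, 18, 29, 14), (7, t, 4, s, 24, 29, 14), (7, t, 4, s, 29, 29, 14)}.
Apply σ_{F < 24}; surviving tuples: {(24, q, 33, s, 17, 29, 14), (24, q, 33, s, 20, 29, 14), (7, n, 20, w, 14, 10, 16), (7, n, 20, w, 14, 19, 25), (7, n, 20, w, 14, 36, 14), (7, n, 20, w, 18, 10, 16), (7, n, 20, w, 18, 19, 25), (7, n, 20, w, 18, 36, 14), (7, t, 4, s, 14, 29, 14), (7, t, 4, s, 18, 29, 14)}
Apply σ_{D = 14}; surviving tuples: {(24, q, 33, s, 17, 29, 14), (24, q, 33, s, 20, 29, 14), (7, n, 20, w, 14, 36, 14), (7, n, 20, w, 18, 36, 14), (7, t, 4, s, 14, 29, 14), (7, t, 4, s, 18, 29, 14)}
Projecting to F, E: {(14, 20), (14, 4), (17, 33), (18, 20), (18, 4), (20, 33)}

{(14, 20), (14, 4), (17, 33), (18, 20), (18, 4), (20, 33)}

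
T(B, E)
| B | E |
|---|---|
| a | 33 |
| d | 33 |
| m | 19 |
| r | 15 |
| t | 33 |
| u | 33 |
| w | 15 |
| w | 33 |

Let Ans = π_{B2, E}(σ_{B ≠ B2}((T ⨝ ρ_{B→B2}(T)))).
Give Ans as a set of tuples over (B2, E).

ρ[B→B2]: schema becomes (B2, E); tuples unchanged.
T ⋈ ρ_{B→B2}(T) (natural join on E): {(a, 33, a), (a, 33, d), (a, 33, t), (a, 33, u), (a, 33, w), (d, 33, a), (d, 33, d), (d, 33, t), (d, 33, u), (d, 33, w), (m, 19, m), (r, 15, r), (r, 15, w), (t, 33, a), (t, 33, d), (t, 33, t), (t, 33, u), (t, 33, w), (u, 33, a), (u, 33, d), (u, 33, t), (u, 33, u), (u, 33, w), (w, 15, r), (w, 15, w), (w, 33, a), (w, 33, d), (w, 33, t), (w, 33, u), (w, 33, w)}
Filtering on B ≠ B2 leaves {(a, 33, d), (a, 33, t), (a, 33, u), (a, 33, w), (d, 33, a), (d, 33, t), (d, 33, u), (d, 33, w), (r, 15, w), (t, 33, a), (t, 33, d), (t, 33, u), (t, 33, w), (u, 33, a), (u, 33, d), (u, 33, t), (u, 33, w), (w, 15, r), (w, 33, a), (w, 33, d), (w, 33, t), (w, 33, u)}.
π_{B2, E} gives {(a, 33), (d, 33), (r, 15), (t, 33), (u, 33), (w, 15), (w, 33)} (15 duplicate(s) eliminated).

{(a, 33), (d, 33), (r, 15), (t, 33), (u, 33), (w, 15), (w, 33)}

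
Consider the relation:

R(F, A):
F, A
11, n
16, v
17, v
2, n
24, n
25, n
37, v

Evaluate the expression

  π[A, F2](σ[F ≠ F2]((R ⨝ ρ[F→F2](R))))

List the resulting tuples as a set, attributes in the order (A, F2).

ρ[F→F2]: schema becomes (F2, A); tuples unchanged.
R ⋈ ρ[F→F2](R) (natural join on A): {(11, n, 11), (11, n, 2), (11, n, 24), (11, n, 25), (16, v, 16), (16, v, 17), (16, v, 37), (17, v, 16), (17, v, 17), (17, v, 37), (2, n, 11), (2, n, 2), (2, n, 24), (2, n, 25), (24, n, 11), (24, n, 2), (24, n, 24), (24, n, 25), (25, n, 11), (25, n, 2), (25, n, 24), (25, n, 25), (37, v, 16), (37, v, 17), (37, v, 37)}
Filtering on F ≠ F2 leaves {(11, n, 2), (11, n, 24), (11, n, 25), (16, v, 17), (16, v, 37), (17, v, 16), (17, v, 37), (2, n, 11), (2, n, 24), (2, n, 25), (24, n, 11), (24, n, 2), (24, n, 25), (25, n, 11), (25, n, 2), (25, n, 24), (37, v, 16), (37, v, 17)}.
π[A, F2]: project onto (A, F2) (11 duplicate(s) eliminated) → {(n, 11), (n, 2), (n, 24), (n, 25), (v, 16), (v, 17), (v, 37)}

{(n, 11), (n, 2), (n, 24), (n, 25), (v, 16), (v, 17), (v, 37)}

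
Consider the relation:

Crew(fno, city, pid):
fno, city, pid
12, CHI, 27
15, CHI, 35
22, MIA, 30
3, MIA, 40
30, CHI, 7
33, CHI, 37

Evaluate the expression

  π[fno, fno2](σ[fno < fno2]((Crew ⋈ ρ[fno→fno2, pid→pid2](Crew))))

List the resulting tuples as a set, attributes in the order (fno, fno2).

ρ[fno→fno2, pid→pid2]: schema becomes (fno2, city, pid2); tuples unchanged.
Joining Crew and ρ[fno→fno2, pid→pid2](Crew) on city yields {(12, CHI, 27, 12, 27), (12, CHI, 27, 15, 35), (12, CHI, 27, 30, 7), (12, CHI, 27, 33, 37), (15, CHI, 35, 12, 27), (15, CHI, 35, 15, 35), (15, CHI, 35, 30, 7), (15, CHI, 35, 33, 37), (22, MIA, 30, 22, 30), (22, MIA, 30, 3, 40), (3, MIA, 40, 22, 30), (3, MIA, 40, 3, 40), (30, CHI, 7, 12, 27), (30, CHI, 7, 15, 35), (30, CHI, 7, 30, 7), (30, CHI, 7, 33, 37), (33, CHI, 37, 12, 27), (33, CHI, 37, 15, 35), (33, CHI, 37, 30, 7), (33, CHI, 37, 33, 37)}.
Selection fno < fno2: {(12, CHI, 27, 15, 35), (12, CHI, 27, 30, 7), (12, CHI, 27, 33, 37), (15, CHI, 35, 30, 7), (15, CHI, 35, 33, 37), (3, MIA, 40, 22, 30), (30, CHI, 7, 33, 37)}
Projecting to fno, fno2: {(12, 15), (12, 30), (12, 33), (15, 30), (15, 33), (3, 22), (30, 33)}

{(12, 15), (12, 30), (12, 33), (15, 30), (15, 33), (3, 22), (30, 33)}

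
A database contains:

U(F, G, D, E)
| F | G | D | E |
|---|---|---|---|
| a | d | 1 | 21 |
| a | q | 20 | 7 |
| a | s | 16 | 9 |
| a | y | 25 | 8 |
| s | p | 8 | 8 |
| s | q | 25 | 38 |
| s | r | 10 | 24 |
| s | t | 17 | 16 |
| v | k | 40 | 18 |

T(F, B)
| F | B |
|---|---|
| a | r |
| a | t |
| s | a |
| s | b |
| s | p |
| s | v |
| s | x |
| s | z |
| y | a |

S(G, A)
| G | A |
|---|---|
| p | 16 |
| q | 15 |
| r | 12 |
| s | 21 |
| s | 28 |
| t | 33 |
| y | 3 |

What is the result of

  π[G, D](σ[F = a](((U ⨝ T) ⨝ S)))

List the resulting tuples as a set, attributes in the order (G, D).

Joining U and T on F yields {(a, d, 1, 21, r), (a, d, 1, 21, t), (a, q, 20, 7, r), (a, q, 20, 7, t), (a, s, 16, 9, r), (a, s, 16, 9, t), (a, y, 25, 8, r), (a, y, 25, 8, t), (s, p, 8, 8, a), (s, p, 8, 8, b), (s, p, 8, 8, p), (s, p, 8, 8, v), (s, p, 8, 8, x), (s, p, 8, 8, z), (s, q, 25, 38, a), (s, q, 25, 38, b), (s, q, 25, 38, p), (s, q, 25, 38, v), (s, q, 25, 38, x), (s, q, 25, 38, z), (s, r, 10, 24, a), (s, r, 10, 24, b), (s, r, 10, 24, p), (s, r, 10, 24, v), (s, r, 10, 24, x), (s, r, 10, 24, z), (s, t, 17, 16, a), (s, t, 17, 16, b), (s, t, 17, 16, p), (s, t, 17, 16, v), (s, t, 17, 16, x), (s, t, 17, 16, z)}.
Joining (U ⨝ T) and S on G yields {(a, q, 20, 7, r, 15), (a, q, 20, 7, t, 15), (a, s, 16, 9, r, 21), (a, s, 16, 9, r, 28), (a, s, 16, 9, t, 21), (a, s, 16, 9, t, 28), (a, y, 25, 8, r, 3), (a, y, 25, 8, t, 3), (s, p, 8, 8, a, 16), (s, p, 8, 8, b, 16), (s, p, 8, 8, p, 16), (s, p, 8, 8, v, 16), (s, p, 8, 8, x, 16), (s, p, 8, 8, z, 16), (s, q, 25, 38, a, 15), (s, q, 25, 38, b, 15), (s, q, 25, 38, p, 15), (s, q, 25, 38, v, 15), (s, q, 25, 38, x, 15), (s, q, 25, 38, z, 15), (s, r, 10, 24, a, 12), (s, r, 10, 24, b, 12), (s, r, 10, 24, p, 12), (s, r, 10, 24, v, 12), (s, r, 10, 24, x, 12), (s, r, 10, 24, z, 12), (s, t, 17, 16, a, 33), (s, t, 17, 16, b, 33), (s, t, 17, 16, p, 33), (s, t, 17, 16, v, 33), (s, t, 17, 16, x, 33), (s, t, 17, 16, z, 33)}.
Selection F = a: {(a, q, 20, 7, r, 15), (a, q, 20, 7, t, 15), (a, s, 16, 9, r, 21), (a, s, 16, 9, r, 28), (a, s, 16, 9, t, 21), (a, s, 16, 9, t, 28), (a, y, 25, 8, r, 3), (a, y, 25, 8, t, 3)}
π[G, D]: project onto (G, D) (5 duplicate(s) eliminated) → {(q, 20), (s, 16), (y, 25)}

{(q, 20), (s, 16), (y, 25)}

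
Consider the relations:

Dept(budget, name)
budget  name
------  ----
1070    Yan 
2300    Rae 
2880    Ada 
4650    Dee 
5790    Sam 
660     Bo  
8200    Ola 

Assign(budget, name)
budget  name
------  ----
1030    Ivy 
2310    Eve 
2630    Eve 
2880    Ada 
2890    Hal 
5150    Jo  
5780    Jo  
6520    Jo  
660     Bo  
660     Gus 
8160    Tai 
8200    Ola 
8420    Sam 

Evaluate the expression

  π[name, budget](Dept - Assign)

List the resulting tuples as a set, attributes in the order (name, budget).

{(Dee, 4650), (Rae, 2300), (Sam, 5790), (Yan, 1070)}

Taking the difference: {(1070, Yan), (2300, Rae), (4650, Dee), (5790, Sam)}
π[name, budget]: project onto (name, budget) → {(Dee, 4650), (Rae, 2300), (Sam, 5790), (Yan, 1070)}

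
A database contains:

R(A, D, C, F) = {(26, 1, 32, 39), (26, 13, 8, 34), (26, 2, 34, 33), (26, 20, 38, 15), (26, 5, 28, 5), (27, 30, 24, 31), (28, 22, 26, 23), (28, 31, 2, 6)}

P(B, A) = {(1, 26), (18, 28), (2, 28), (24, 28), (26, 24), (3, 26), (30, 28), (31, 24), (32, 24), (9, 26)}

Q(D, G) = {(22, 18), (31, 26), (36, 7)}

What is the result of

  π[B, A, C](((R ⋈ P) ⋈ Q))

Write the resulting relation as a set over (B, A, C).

Natural join on A: {(26, 1, 32, 39, 1), (26, 1, 32, 39, 3), (26, 1, 32, 39, 9), (26, 13, 8, 34, 1), (26, 13, 8, 34, 3), (26, 13, 8, 34, 9), (26, 2, 34, 33, 1), (26, 2, 34, 33, 3), (26, 2, 34, 33, 9), (26, 20, 38, 15, 1), (26, 20, 38, 15, 3), (26, 20, 38, 15, 9), (26, 5, 28, 5, 1), (26, 5, 28, 5, 3), (26, 5, 28, 5, 9), (28, 22, 26, 23, 18), (28, 22, 26, 23, 2), (28, 22, 26, 23, 24), (28, 22, 26, 23, 30), (28, 31, 2, 6, 18), (28, 31, 2, 6, 2), (28, 31, 2, 6, 24), (28, 31, 2, 6, 30)}
Natural join on D: {(28, 22, 26, 23, 18, 18), (28, 22, 26, 23, 2, 18), (28, 22, 26, 23, 24, 18), (28, 22, 26, 23, 30, 18), (28, 31, 2, 6, 18, 26), (28, 31, 2, 6, 2, 26), (28, 31, 2, 6, 24, 26), (28, 31, 2, 6, 30, 26)}
π[B, A, C]: project onto (B, A, C) → {(18, 28, 2), (18, 28, 26), (2, 28, 2), (2, 28, 26), (24, 28, 2), (24, 28, 26), (30, 28, 2), (30, 28, 26)}

{(18, 28, 2), (18, 28, 26), (2, 28, 2), (2, 28, 26), (24, 28, 2), (24, 28, 26), (30, 28, 2), (30, 28, 26)}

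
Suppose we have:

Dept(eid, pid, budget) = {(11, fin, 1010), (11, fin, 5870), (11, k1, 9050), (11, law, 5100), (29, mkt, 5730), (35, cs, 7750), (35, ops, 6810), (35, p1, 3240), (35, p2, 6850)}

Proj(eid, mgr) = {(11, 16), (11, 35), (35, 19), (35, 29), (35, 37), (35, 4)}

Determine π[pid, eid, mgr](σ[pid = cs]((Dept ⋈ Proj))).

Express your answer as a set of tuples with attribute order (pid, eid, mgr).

{(cs, 35, 19), (cs, 35, 29), (cs, 35, 37), (cs, 35, 4)}

Dept ⋈ Proj (natural join on eid): {(11, fin, 1010, 16), (11, fin, 1010, 35), (11, fin, 5870, 16), (11, fin, 5870, 35), (11, k1, 9050, 16), (11, k1, 9050, 35), (11, law, 5100, 16), (11, law, 5100, 35), (35, cs, 7750, 19), (35, cs, 7750, 29), (35, cs, 7750, 37), (35, cs, 7750, 4), (35, ops, 6810, 19), (35, ops, 6810, 29), (35, ops, 6810, 37), (35, ops, 6810, 4), (35, p1, 3240, 19), (35, p1, 3240, 29), (35, p1, 3240, 37), (35, p1, 3240, 4), (35, p2, 6850, 19), (35, p2, 6850, 29), (35, p2, 6850, 37), (35, p2, 6850, 4)}
Filtering on pid = cs leaves {(35, cs, 7750, 19), (35, cs, 7750, 29), (35, cs, 7750, 37), (35, cs, 7750, 4)}.
π_{pid, eid, mgr} gives {(cs, 35, 19), (cs, 35, 29), (cs, 35, 37), (cs, 35, 4)}.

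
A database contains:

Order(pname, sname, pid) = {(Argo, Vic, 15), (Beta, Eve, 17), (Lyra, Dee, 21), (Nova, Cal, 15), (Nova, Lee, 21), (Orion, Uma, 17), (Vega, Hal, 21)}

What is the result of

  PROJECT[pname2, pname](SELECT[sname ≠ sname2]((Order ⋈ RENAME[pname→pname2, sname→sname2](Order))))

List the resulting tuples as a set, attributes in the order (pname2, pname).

{(Argo, Nova), (Beta, Orion), (Lyra, Nova), (Lyra, Vega), (Nova, Argo), (Nova, Lyra), (Nova, Vega), (Orion, Beta), (Vega, Lyra), (Vega, Nova)}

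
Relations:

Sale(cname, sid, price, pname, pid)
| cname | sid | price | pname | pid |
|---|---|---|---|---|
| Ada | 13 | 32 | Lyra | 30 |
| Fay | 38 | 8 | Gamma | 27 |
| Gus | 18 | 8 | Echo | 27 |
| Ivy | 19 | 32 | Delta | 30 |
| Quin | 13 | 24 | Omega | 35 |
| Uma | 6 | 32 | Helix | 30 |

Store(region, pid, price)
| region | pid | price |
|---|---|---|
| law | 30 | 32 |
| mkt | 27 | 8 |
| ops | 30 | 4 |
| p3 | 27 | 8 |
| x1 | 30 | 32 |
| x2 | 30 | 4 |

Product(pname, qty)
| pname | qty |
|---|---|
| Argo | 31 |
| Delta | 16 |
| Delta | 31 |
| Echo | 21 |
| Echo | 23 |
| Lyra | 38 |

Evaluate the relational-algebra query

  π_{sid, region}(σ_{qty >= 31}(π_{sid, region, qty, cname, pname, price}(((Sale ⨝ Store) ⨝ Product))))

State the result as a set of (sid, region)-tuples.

{(13, law), (13, x1), (19, law), (19, x1)}

Joining Sale and Store on price, pid yields {(Ada, 13, 32, Lyra, 30, law), (Ada, 13, 32, Lyra, 30, x1), (Fay, 38, 8, Gamma, 27, mkt), (Fay, 38, 8, Gamma, 27, p3), (Gus, 18, 8, Echo, 27, mkt), (Gus, 18, 8, Echo, 27, p3), (Ivy, 19, 32, Delta, 30, law), (Ivy, 19, 32, Delta, 30, x1), (Uma, 6, 32, Helix, 30, law), (Uma, 6, 32, Helix, 30, x1)}.
Joining (Sale ⨝ Store) and Product on pname yields {(Ada, 13, 32, Lyra, 30, law, 38), (Ada, 13, 32, Lyra, 30, x1, 38), (Gus, 18, 8, Echo, 27, mkt, 21), (Gus, 18, 8, Echo, 27, mkt, 23), (Gus, 18, 8, Echo, 27, p3, 21), (Gus, 18, 8, Echo, 27, p3, 23), (Ivy, 19, 32, Delta, 30, law, 16), (Ivy, 19, 32, Delta, 30, law, 31), (Ivy, 19, 32, Delta, 30, x1, 16), (Ivy, 19, 32, Delta, 30, x1, 31)}.
π[sid, region, qty, cname, pname, price]: project onto (sid, region, qty, cname, pname, price) → {(13, law, 38, Ada, Lyra, 32), (13, x1, 38, Ada, Lyra, 32), (18, mkt, 21, Gus, Echo, 8), (18, mkt, 23, Gus, Echo, 8), (18, p3, 21, Gus, Echo, 8), (18, p3, 23, Gus, Echo, 8), (19, law, 16, Ivy, Delta, 32), (19, law, 31, Ivy, Delta, 32), (19, x1, 16, Ivy, Delta, 32), (19, x1, 31, Ivy, Delta, 32)}
Selection qty >= 31: {(13, law, 38, Ada, Lyra, 32), (13, x1, 38, Ada, Lyra, 32), (19, law, 31, Ivy, Delta, 32), (19, x1, 31, Ivy, Delta, 32)}
π[sid, region]: project onto (sid, region) → {(13, law), (13, x1), (19, law), (19, x1)}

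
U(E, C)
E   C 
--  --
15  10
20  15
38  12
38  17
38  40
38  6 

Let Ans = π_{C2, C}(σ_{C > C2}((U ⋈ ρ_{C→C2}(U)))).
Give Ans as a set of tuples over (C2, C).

{(12, 17), (12, 40), (17, 40), (6, 12), (6, 17), (6, 40)}

ρ[C→C2]: schema becomes (E, C2); tuples unchanged.
U ⋈ ρ_{C→C2}(U) (natural join on E): {(15, 10, 10), (20, 15, 15), (38, 12, 12), (38, 12, 17), (38, 12, 40), (38, 12, 6), (38, 17, 12), (38, 17, 17), (38, 17, 40), (38, 17, 6), (38, 40, 12), (38, 40, 17), (38, 40, 40), (38, 40, 6), (38, 6, 12), (38, 6, 17), (38, 6, 40), (38, 6, 6)}
σ[C > C2]: keep tuples satisfying C > C2 → {(38, 12, 6), (38, 17, 12), (38, 17, 6), (38, 40, 12), (38, 40, 17), (38, 40, 6)}
π_{C2, C} gives {(12, 17), (12, 40), (17, 40), (6, 12), (6, 17), (6, 40)}.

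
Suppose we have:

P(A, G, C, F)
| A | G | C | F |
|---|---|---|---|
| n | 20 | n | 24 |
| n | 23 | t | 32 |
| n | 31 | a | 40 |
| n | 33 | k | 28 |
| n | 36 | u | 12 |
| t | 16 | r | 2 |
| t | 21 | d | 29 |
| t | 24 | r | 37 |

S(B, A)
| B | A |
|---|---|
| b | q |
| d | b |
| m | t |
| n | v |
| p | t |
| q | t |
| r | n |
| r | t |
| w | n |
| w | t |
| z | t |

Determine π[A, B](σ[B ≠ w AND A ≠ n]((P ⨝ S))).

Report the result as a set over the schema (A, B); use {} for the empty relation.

P ⋈ S (natural join on A): {(n, 20, n, 24, r), (n, 20, n, 24, w), (n, 23, t, 32, r), (n, 23, t, 32, w), (n, 31, a, 40, r), (n, 31, a, 40, w), (n, 33, k, 28, r), (n, 33, k, 28, w), (n, 36, u, 12, r), (n, 36, u, 12, w), (t, 16, r, 2, m), (t, 16, r, 2, p), (t, 16, r, 2, q), (t, 16, r, 2, r), (t, 16, r, 2, w), (t, 16, r, 2, z), (t, 21, d, 29, m), (t, 21, d, 29, p), (t, 21, d, 29, q), (t, 21, d, 29, r), (t, 21, d, 29, w), (t, 21, d, 29, z), (t, 24, r, 37, m), (t, 24, r, 37, p), (t, 24, r, 37, q), (t, 24, r, 37, r), (t, 24, r, 37, w), (t, 24, r, 37, z)}
Selection B ≠ w AND A ≠ n: {(t, 16, r, 2, m), (t, 16, r, 2, p), (t, 16, r, 2, q), (t, 16, r, 2, r), (t, 16, r, 2, z), (t, 21, d, 29, m), (t, 21, d, 29, p), (t, 21, d, 29, q), (t, 21, d, 29, r), (t, 21, d, 29, z), (t, 24, r, 37, m), (t, 24, r, 37, p), (t, 24, r, 37, q), (t, 24, r, 37, r), (t, 24, r, 37, z)}
Projecting to A, B (10 duplicate(s) eliminated): {(t, m), (t, p), (t, q), (t, r), (t, z)}

{(t, m), (t, p), (t, q), (t, r), (t, z)}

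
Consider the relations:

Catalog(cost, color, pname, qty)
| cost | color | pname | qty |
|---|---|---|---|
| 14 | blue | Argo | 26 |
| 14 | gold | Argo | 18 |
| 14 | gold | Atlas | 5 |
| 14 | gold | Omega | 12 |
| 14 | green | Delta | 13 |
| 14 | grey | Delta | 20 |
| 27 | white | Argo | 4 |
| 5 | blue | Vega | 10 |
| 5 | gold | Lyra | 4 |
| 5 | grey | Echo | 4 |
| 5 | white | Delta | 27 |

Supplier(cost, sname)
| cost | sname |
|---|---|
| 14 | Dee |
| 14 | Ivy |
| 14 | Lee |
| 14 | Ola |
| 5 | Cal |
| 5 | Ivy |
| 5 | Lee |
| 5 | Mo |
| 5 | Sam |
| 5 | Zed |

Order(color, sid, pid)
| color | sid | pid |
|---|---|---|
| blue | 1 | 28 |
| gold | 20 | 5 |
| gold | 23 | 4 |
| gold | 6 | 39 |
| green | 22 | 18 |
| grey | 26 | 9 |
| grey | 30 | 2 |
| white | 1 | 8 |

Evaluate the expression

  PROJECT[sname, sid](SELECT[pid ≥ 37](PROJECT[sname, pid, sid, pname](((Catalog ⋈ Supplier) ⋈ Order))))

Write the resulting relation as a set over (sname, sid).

{(Cal, 6), (Dee, 6), (Ivy, 6), (Lee, 6), (Mo, 6), (Ola, 6), (Sam, 6), (Zed, 6)}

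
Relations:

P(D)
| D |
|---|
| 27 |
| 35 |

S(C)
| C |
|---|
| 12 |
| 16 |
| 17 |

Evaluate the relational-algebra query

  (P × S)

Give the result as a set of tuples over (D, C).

{(27, 12), (27, 16), (27, 17), (35, 12), (35, 16), (35, 17)}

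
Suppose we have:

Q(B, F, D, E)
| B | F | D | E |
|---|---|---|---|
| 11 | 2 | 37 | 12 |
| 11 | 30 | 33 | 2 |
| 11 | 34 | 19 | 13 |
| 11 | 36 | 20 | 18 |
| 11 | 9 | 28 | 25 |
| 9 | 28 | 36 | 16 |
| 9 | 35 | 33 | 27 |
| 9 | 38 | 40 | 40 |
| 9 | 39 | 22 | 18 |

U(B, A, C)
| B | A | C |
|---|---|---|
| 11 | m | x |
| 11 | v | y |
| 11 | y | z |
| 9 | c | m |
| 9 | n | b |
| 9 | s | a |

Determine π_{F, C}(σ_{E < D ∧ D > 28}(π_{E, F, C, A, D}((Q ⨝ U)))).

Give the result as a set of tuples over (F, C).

{(2, x), (2, y), (2, z), (28, a), (28, b), (28, m), (30, x), (30, y), (30, z), (35, a), (35, b), (35, m)}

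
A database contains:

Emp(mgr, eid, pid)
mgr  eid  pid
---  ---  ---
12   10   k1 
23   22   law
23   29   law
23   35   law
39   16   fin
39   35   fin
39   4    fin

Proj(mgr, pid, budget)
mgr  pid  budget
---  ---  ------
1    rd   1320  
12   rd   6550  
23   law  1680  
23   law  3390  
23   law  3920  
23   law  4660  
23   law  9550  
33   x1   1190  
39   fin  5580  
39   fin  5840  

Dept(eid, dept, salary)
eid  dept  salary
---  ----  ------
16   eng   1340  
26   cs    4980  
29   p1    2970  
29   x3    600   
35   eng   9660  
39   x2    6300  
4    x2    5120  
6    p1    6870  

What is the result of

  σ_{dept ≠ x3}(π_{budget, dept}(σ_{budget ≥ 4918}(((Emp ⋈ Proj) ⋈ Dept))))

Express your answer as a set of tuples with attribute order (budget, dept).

Joining Emp and Proj on mgr, pid yields {(23, 22, law, 1680), (23, 22, law, 3390), (23, 22, law, 3920), (23, 22, law, 4660), (23, 22, law, 9550), (23, 29, law, 1680), (23, 29, law, 3390), (23, 29, law, 3920), (23, 29, law, 4660), (23, 29, law, 9550), (23, 35, law, 1680), (23, 35, law, 3390), (23, 35, law, 3920), (23, 35, law, 4660), (23, 35, law, 9550), (39, 16, fin, 5580), (39, 16, fin, 5840), (39, 35, fin, 5580), (39, 35, fin, 5840), (39, 4, fin, 5580), (39, 4, fin, 5840)}.
Joining (Emp ⋈ Proj) and Dept on eid yields {(23, 29, law, 1680, p1, 2970), (23, 29, law, 1680, x3, 600), (23, 29, law, 3390, p1, 2970), (23, 29, law, 3390, x3, 600), (23, 29, law, 3920, p1, 2970), (23, 29, law, 3920, x3, 600), (23, 29, law, 4660, p1, 2970), (23, 29, law, 4660, x3, 600), (23, 29, law, 9550, p1, 2970), (23, 29, law, 9550, x3, 600), (23, 35, law, 1680, eng, 9660), (23, 35, law, 3390, eng, 9660), (23, 35, law, 3920, eng, 9660), (23, 35, law, 4660, eng, 9660), (23, 35, law, 9550, eng, 9660), (39, 16, fin, 5580, eng, 1340), (39, 16, fin, 5840, eng, 1340), (39, 35, fin, 5580, eng, 9660), (39, 35, fin, 5840, eng, 9660), (39, 4, fin, 5580, x2, 5120), (39, 4, fin, 5840, x2, 5120)}.
σ[budget ≥ 4918]: keep tuples satisfying budget ≥ 4918 → {(23, 29, law, 9550, p1, 2970), (23, 29, law, 9550, x3, 600), (23, 35, law, 9550, eng, 9660), (39, 16, fin, 5580, eng, 1340), (39, 16, fin, 5840, eng, 1340), (39, 35, fin, 5580, eng, 9660), (39, 35, fin, 5840, eng, 9660), (39, 4, fin, 5580, x2, 5120), (39, 4, fin, 5840, x2, 5120)}
Keep only column(s) budget, dept (2 duplicate(s) eliminated): {(5580, eng), (5580, x2), (5840, eng), (5840, x2), (9550, eng), (9550, p1), (9550, x3)}
σ[dept ≠ x3]: keep tuples satisfying dept ≠ x3 → {(5580, eng), (5580, x2), (5840, eng), (5840, x2), (9550, eng), (9550, p1)}

{(5580, eng), (5580, x2), (5840, eng), (5840, x2), (9550, eng), (9550, p1)}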